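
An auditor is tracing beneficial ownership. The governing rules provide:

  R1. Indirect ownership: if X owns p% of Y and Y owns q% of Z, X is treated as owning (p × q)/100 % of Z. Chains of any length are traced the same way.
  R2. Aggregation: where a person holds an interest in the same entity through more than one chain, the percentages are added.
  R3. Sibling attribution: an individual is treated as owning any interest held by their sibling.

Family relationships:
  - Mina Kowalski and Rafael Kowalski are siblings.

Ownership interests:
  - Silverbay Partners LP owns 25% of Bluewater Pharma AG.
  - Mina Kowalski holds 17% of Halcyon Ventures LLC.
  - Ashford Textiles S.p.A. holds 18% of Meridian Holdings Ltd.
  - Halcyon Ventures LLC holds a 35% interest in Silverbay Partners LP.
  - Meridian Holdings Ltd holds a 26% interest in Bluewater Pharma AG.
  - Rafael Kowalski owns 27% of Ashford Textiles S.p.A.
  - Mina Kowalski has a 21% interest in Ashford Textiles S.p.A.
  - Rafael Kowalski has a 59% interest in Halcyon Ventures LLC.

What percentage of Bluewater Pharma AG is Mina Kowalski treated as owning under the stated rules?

By sibling attribution (R3), Mina Kowalski is treated as also owning Rafael Kowalski's interest in Halcyon Ventures LLC, giving 17% + 59% = 76%.
By sibling attribution (R3), Mina Kowalski is treated as also owning Rafael Kowalski's interest in Ashford Textiles S.p.A, giving 21% + 27% = 48%.
Chain via Halcyon Ventures LLC → Silverbay Partners LP (R1): 76% × 35% × 25% = 6.65% of Bluewater Pharma AG.
Chain via Ashford Textiles S.p.A. → Meridian Holdings Ltd (R1): 48% × 18% × 26% = 2.2464% of Bluewater Pharma AG.
Aggregating (R2): 6.65% + 2.2464% = 8.8964%.

8.8964%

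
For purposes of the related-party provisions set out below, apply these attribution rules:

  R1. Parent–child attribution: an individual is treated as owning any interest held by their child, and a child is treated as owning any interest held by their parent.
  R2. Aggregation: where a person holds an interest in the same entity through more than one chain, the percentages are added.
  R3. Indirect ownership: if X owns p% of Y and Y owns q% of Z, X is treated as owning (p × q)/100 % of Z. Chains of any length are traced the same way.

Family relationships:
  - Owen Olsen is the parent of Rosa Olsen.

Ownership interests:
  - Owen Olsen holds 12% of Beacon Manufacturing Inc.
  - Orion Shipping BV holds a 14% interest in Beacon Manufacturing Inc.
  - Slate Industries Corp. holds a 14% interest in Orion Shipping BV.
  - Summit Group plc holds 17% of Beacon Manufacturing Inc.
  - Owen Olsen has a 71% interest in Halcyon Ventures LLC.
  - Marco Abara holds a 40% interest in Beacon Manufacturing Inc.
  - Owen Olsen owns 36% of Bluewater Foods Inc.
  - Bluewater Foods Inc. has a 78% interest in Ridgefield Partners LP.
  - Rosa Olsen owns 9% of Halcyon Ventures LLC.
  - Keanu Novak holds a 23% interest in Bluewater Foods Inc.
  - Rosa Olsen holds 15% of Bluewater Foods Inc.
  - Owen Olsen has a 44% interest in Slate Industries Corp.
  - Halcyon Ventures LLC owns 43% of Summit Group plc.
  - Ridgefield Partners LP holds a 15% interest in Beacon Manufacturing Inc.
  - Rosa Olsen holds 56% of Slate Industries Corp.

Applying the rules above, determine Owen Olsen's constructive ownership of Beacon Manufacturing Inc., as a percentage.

25.775%

By parent–child attribution (R1), Owen Olsen is treated as also owning Rosa Olsen's interest in Bluewater Foods Inc, giving 36% + 15% = 51%.
By parent–child attribution (R1), Owen Olsen is treated as also owning Rosa Olsen's interest in Slate Industries Corp, giving 44% + 56% = 100%.
By parent–child attribution (R1), Owen Olsen is treated as also owning Rosa Olsen's interest in Halcyon Ventures LLC, giving 71% + 9% = 80%.
Chain via Bluewater Foods Inc. → Ridgefield Partners LP (R3): 51% × 78% × 15% = 5.967% of Beacon Manufacturing Inc.
Chain via Slate Industries Corp. → Orion Shipping BV (R3): 100% × 14% × 14% = 1.96% of Beacon Manufacturing Inc.
Chain via Halcyon Ventures LLC → Summit Group plc (R3): 80% × 43% × 17% = 5.848% of Beacon Manufacturing Inc.
Direct interest in Beacon Manufacturing Inc: 12%.
Aggregating (R2): 5.967% + 1.96% + 5.848% + 12% = 25.775%.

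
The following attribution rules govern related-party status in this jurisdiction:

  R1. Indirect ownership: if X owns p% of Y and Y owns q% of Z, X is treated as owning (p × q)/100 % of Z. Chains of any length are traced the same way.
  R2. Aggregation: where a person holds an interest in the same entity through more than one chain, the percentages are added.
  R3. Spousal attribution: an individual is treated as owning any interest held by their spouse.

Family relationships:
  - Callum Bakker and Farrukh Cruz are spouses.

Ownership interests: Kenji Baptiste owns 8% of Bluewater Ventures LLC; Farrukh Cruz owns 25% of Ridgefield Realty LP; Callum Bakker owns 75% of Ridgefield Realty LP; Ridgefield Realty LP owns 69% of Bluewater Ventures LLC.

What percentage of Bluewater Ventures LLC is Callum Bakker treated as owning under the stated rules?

69%

By spousal attribution (R3), Callum Bakker is treated as also owning Farrukh Cruz's interest in Ridgefield Realty LP, giving 75% + 25% = 100%.
Chain via Ridgefield Realty LP (R1): 100% × 69% = 69% of Bluewater Ventures LLC.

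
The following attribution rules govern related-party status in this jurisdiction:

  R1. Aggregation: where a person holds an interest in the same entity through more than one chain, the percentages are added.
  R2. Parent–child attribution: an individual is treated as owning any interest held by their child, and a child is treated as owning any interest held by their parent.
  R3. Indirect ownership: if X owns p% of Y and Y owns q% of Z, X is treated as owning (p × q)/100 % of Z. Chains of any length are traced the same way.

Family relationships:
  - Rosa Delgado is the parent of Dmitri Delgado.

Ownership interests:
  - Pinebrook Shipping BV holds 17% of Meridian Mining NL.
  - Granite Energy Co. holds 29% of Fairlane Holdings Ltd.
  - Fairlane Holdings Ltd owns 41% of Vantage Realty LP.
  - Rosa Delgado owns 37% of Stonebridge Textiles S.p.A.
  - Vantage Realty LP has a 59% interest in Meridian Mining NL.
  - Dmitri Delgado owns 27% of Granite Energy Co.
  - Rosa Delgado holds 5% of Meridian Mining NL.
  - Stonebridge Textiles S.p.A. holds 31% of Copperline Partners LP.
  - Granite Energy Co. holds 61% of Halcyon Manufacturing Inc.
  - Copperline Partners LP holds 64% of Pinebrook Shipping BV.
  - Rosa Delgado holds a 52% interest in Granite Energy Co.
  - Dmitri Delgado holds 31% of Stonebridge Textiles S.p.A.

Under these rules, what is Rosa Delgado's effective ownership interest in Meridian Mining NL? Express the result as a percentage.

By parent–child attribution (R2), Rosa Delgado is treated as also owning Dmitri Delgado's interest in Stonebridge Textiles S.p.A, giving 37% + 31% = 68%.
By parent–child attribution (R2), Rosa Delgado is treated as also owning Dmitri Delgado's interest in Granite Energy Co, giving 52% + 27% = 79%.
Chain via Stonebridge Textiles S.p.A. → Copperline Partners LP → Pinebrook Shipping BV (R3): 68% × 31% × 64% × 17% = 2.293504% of Meridian Mining NL.
Chain via Granite Energy Co. → Fairlane Holdings Ltd → Vantage Realty LP (R3): 79% × 29% × 41% × 59% = 5.541929% of Meridian Mining NL.
Direct interest in Meridian Mining NL: 5%.
Aggregating (R1): 2.293504% + 5.541929% + 5% = 12.835433%.

12.835433%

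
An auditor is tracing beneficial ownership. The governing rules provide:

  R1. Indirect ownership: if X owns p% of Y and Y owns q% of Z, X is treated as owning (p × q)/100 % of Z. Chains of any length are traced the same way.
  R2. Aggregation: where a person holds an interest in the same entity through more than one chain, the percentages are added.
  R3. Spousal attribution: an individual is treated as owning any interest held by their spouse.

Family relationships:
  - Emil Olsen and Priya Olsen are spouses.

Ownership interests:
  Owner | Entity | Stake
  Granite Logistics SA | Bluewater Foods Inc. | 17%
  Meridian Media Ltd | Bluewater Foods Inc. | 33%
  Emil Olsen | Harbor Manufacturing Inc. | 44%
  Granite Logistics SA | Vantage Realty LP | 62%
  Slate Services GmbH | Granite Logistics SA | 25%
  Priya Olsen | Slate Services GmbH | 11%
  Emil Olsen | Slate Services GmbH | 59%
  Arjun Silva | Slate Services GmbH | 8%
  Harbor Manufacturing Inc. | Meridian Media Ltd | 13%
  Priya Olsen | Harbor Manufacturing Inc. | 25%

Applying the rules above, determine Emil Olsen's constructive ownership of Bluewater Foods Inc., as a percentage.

By spousal attribution (R3), Emil Olsen is treated as also owning Priya Olsen's interest in Slate Services GmbH, giving 59% + 11% = 70%.
By spousal attribution (R3), Emil Olsen is treated as also owning Priya Olsen's interest in Harbor Manufacturing Inc, giving 44% + 25% = 69%.
Chain via Slate Services GmbH → Granite Logistics SA (R1): 70% × 25% × 17% = 2.975% of Bluewater Foods Inc.
Chain via Harbor Manufacturing Inc. → Meridian Media Ltd (R1): 69% × 13% × 33% = 2.9601% of Bluewater Foods Inc.
Aggregating (R2): 2.975% + 2.9601% = 5.9351%.

5.9351%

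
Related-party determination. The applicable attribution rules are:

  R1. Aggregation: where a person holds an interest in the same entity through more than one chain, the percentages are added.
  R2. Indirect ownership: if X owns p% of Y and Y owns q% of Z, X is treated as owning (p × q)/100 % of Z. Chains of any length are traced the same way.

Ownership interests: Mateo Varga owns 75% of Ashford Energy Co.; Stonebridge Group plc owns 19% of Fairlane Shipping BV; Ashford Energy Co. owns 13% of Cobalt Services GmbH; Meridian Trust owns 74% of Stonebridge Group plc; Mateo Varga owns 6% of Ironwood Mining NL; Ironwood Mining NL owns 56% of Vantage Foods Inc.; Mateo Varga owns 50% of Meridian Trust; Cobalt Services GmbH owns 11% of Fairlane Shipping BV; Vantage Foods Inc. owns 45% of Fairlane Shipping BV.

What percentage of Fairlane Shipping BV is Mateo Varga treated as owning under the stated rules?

9.6145%

Chain via Ashford Energy Co. → Cobalt Services GmbH (R2): 75% × 13% × 11% = 1.0725% of Fairlane Shipping BV.
Chain via Ironwood Mining NL → Vantage Foods Inc. (R2): 6% × 56% × 45% = 1.512% of Fairlane Shipping BV.
Chain via Meridian Trust → Stonebridge Group plc (R2): 50% × 74% × 19% = 7.03% of Fairlane Shipping BV.
Aggregating (R1): 1.0725% + 1.512% + 7.03% = 9.6145%.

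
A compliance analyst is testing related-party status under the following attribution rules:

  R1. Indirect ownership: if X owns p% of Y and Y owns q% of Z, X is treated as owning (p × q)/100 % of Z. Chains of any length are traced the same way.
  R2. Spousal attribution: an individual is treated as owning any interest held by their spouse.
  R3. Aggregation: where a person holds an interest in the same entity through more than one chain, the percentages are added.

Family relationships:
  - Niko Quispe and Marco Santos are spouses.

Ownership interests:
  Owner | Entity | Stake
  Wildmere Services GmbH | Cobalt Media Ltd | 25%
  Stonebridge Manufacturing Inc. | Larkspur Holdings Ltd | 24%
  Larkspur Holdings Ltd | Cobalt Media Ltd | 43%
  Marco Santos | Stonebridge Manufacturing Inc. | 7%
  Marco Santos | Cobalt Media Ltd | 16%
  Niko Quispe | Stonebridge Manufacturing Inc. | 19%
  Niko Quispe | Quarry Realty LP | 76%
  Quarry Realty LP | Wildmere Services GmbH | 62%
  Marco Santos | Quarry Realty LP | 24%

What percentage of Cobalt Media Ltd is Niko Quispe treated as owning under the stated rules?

34.1832%

By spousal attribution (R2), Niko Quispe is treated as also owning Marco Santos's interest in Quarry Realty LP, giving 76% + 24% = 100%.
By spousal attribution (R2), Niko Quispe is treated as also owning Marco Santos's interest in Stonebridge Manufacturing Inc, giving 19% + 7% = 26%.
By spousal attribution (R2), Niko Quispe is treated as owning Marco Santos's 16% interest in Cobalt Media Ltd.
Chain via Quarry Realty LP → Wildmere Services GmbH (R1): 100% × 62% × 25% = 15.5% of Cobalt Media Ltd.
Chain via Stonebridge Manufacturing Inc. → Larkspur Holdings Ltd (R1): 26% × 24% × 43% = 2.6832% of Cobalt Media Ltd.
Direct interest in Cobalt Media Ltd: 16%.
Aggregating (R3): 15.5% + 2.6832% + 16% = 34.1832%.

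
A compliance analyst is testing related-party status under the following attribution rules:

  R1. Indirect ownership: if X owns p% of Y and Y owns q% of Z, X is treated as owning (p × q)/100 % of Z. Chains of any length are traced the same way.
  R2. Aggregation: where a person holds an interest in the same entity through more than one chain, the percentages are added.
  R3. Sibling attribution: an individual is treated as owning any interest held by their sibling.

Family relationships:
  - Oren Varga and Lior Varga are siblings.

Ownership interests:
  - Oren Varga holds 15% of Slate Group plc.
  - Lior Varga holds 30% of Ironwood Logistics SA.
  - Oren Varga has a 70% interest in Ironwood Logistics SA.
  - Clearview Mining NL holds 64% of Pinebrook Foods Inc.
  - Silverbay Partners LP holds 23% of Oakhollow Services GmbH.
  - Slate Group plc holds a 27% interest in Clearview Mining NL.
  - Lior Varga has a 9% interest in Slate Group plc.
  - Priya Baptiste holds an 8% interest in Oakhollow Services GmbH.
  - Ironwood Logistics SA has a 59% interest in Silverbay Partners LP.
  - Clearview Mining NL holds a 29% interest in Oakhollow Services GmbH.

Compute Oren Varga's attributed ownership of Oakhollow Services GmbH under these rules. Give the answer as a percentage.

By sibling attribution (R3), Oren Varga is treated as also owning Lior Varga's interest in Slate Group plc, giving 15% + 9% = 24%.
By sibling attribution (R3), Oren Varga is treated as also owning Lior Varga's interest in Ironwood Logistics SA, giving 70% + 30% = 100%.
Chain via Slate Group plc → Clearview Mining NL (R1): 24% × 27% × 29% = 1.8792% of Oakhollow Services GmbH.
Chain via Ironwood Logistics SA → Silverbay Partners LP (R1): 100% × 59% × 23% = 13.57% of Oakhollow Services GmbH.
Aggregating (R2): 1.8792% + 13.57% = 15.4492%.

15.4492%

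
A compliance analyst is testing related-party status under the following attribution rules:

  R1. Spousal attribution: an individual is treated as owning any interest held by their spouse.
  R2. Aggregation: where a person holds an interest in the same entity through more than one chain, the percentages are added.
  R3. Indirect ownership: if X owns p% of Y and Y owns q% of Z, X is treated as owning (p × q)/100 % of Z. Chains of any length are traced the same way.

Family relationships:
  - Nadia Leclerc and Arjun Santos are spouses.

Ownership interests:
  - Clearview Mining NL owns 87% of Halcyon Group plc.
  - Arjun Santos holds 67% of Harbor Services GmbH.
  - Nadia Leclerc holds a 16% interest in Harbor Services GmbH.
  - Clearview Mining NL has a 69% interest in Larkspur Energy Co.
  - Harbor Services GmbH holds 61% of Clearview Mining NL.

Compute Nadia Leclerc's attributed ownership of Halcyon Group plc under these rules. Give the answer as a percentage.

44.0481%

By spousal attribution (R1), Nadia Leclerc is treated as also owning Arjun Santos's interest in Harbor Services GmbH, giving 16% + 67% = 83%.
Chain via Harbor Services GmbH → Clearview Mining NL (R3): 83% × 61% × 87% = 44.0481% of Halcyon Group plc.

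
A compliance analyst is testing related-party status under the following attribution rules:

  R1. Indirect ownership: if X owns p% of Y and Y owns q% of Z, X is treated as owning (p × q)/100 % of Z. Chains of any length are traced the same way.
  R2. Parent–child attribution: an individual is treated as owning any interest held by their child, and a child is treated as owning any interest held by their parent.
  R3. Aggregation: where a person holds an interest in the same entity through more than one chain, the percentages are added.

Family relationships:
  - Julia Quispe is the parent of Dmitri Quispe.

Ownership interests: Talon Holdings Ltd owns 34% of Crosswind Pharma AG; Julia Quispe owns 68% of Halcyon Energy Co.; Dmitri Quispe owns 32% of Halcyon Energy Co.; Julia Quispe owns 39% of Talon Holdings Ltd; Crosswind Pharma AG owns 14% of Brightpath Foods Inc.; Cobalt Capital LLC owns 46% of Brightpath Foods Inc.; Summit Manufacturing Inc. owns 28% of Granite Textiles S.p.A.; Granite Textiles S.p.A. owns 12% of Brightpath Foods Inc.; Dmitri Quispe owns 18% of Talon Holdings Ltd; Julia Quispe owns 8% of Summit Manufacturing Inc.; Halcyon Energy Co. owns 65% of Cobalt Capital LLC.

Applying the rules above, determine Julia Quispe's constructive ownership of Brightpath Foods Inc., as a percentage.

By parent–child attribution (R2), Julia Quispe is treated as also owning Dmitri Quispe's interest in Halcyon Energy Co, giving 68% + 32% = 100%.
By parent–child attribution (R2), Julia Quispe is treated as also owning Dmitri Quispe's interest in Talon Holdings Ltd, giving 39% + 18% = 57%.
Chain via Summit Manufacturing Inc. → Granite Textiles S.p.A. (R1): 8% × 28% × 12% = 0.2688% of Brightpath Foods Inc.
Chain via Halcyon Energy Co. → Cobalt Capital LLC (R1): 100% × 65% × 46% = 29.9% of Brightpath Foods Inc.
Chain via Talon Holdings Ltd → Crosswind Pharma AG (R1): 57% × 34% × 14% = 2.7132% of Brightpath Foods Inc.
Aggregating (R3): 0.2688% + 29.9% + 2.7132% = 32.882%.

32.882%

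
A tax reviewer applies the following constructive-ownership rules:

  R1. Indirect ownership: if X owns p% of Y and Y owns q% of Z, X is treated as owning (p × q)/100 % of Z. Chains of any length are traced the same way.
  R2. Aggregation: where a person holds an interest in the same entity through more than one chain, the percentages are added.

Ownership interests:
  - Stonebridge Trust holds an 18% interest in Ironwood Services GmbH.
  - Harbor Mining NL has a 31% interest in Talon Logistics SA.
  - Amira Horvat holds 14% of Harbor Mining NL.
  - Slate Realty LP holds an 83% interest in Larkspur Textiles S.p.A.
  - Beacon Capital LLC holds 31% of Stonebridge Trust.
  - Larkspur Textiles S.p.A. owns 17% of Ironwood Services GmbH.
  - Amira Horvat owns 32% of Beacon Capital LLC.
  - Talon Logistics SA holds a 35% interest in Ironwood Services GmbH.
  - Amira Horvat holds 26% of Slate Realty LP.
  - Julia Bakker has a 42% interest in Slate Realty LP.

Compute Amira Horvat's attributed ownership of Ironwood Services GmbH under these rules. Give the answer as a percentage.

Chain via Harbor Mining NL → Talon Logistics SA (R1): 14% × 31% × 35% = 1.519% of Ironwood Services GmbH.
Chain via Slate Realty LP → Larkspur Textiles S.p.A. (R1): 26% × 83% × 17% = 3.6686% of Ironwood Services GmbH.
Chain via Beacon Capital LLC → Stonebridge Trust (R1): 32% × 31% × 18% = 1.7856% of Ironwood Services GmbH.
Aggregating (R2): 1.519% + 3.6686% + 1.7856% = 6.9732%.

6.9732%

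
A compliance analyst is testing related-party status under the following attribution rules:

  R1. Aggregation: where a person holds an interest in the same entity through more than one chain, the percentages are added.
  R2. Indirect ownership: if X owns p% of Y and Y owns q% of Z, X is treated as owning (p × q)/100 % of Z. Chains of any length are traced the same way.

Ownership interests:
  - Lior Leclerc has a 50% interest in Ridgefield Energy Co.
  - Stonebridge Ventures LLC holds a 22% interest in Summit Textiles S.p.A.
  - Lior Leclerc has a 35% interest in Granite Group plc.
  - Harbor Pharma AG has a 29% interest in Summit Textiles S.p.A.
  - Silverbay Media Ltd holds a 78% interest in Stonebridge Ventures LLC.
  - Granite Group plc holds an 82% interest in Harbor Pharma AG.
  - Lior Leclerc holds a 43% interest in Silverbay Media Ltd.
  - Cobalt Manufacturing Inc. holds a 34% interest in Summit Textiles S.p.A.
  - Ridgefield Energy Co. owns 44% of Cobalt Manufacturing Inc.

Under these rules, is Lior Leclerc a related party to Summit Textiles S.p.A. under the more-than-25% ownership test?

Chain via Granite Group plc → Harbor Pharma AG (R2): 35% × 82% × 29% = 8.323% of Summit Textiles S.p.A.
Chain via Silverbay Media Ltd → Stonebridge Ventures LLC (R2): 43% × 78% × 22% = 7.3788% of Summit Textiles S.p.A.
Chain via Ridgefield Energy Co. → Cobalt Manufacturing Inc. (R2): 50% × 44% × 34% = 7.48% of Summit Textiles S.p.A.
Aggregating (R1): 8.323% + 7.3788% + 7.48% = 23.1818%.
23.1818% does not exceed the 25% threshold, so Lior is not a related party to Summit Textiles S.p.A.

No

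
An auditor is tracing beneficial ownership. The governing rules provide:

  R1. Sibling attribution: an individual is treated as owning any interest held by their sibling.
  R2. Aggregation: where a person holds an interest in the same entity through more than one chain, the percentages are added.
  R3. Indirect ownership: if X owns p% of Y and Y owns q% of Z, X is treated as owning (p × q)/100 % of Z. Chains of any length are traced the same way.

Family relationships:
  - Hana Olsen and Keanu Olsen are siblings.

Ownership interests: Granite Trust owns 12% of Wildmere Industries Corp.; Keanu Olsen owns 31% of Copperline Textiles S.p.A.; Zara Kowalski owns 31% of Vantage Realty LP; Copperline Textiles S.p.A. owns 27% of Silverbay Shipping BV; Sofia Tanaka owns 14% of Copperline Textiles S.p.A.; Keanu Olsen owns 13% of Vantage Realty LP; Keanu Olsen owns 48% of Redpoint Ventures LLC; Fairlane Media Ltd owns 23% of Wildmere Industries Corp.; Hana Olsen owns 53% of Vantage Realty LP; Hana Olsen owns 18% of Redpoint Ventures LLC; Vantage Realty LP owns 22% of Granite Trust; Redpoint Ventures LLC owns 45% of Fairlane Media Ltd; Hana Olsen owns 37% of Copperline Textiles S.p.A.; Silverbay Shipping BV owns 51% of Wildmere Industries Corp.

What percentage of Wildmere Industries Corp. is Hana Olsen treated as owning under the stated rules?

17.937%

By sibling attribution (R1), Hana Olsen is treated as also owning Keanu Olsen's interest in Copperline Textiles S.p.A, giving 37% + 31% = 68%.
By sibling attribution (R1), Hana Olsen is treated as also owning Keanu Olsen's interest in Redpoint Ventures LLC, giving 18% + 48% = 66%.
By sibling attribution (R1), Hana Olsen is treated as also owning Keanu Olsen's interest in Vantage Realty LP, giving 53% + 13% = 66%.
Chain via Copperline Textiles S.p.A. → Silverbay Shipping BV (R3): 68% × 27% × 51% = 9.3636% of Wildmere Industries Corp.
Chain via Redpoint Ventures LLC → Fairlane Media Ltd (R3): 66% × 45% × 23% = 6.831% of Wildmere Industries Corp.
Chain via Vantage Realty LP → Granite Trust (R3): 66% × 22% × 12% = 1.7424% of Wildmere Industries Corp.
Aggregating (R2): 9.3636% + 6.831% + 1.7424% = 17.937%.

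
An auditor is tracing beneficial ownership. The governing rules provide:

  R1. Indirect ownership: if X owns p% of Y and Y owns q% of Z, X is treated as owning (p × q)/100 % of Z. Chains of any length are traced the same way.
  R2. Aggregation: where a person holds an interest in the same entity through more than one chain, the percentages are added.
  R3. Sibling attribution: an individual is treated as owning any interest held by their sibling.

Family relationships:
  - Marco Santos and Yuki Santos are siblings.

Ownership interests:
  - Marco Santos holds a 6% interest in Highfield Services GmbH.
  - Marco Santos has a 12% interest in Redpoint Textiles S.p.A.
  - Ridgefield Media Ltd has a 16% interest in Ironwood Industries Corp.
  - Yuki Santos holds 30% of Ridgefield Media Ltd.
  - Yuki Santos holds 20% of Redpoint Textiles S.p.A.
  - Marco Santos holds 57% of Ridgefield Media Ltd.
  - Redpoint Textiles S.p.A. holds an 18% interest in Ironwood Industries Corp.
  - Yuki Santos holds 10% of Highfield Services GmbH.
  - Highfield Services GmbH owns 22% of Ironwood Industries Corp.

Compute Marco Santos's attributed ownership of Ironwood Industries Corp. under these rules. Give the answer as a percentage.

23.2%

By sibling attribution (R3), Marco Santos is treated as also owning Yuki Santos's interest in Ridgefield Media Ltd, giving 57% + 30% = 87%.
By sibling attribution (R3), Marco Santos is treated as also owning Yuki Santos's interest in Highfield Services GmbH, giving 6% + 10% = 16%.
By sibling attribution (R3), Marco Santos is treated as also owning Yuki Santos's interest in Redpoint Textiles S.p.A, giving 12% + 20% = 32%.
Chain via Ridgefield Media Ltd (R1): 87% × 16% = 13.92% of Ironwood Industries Corp.
Chain via Highfield Services GmbH (R1): 16% × 22% = 3.52% of Ironwood Industries Corp.
Chain via Redpoint Textiles S.p.A. (R1): 32% × 18% = 5.76% of Ironwood Industries Corp.
Aggregating (R2): 13.92% + 3.52% + 5.76% = 23.2%.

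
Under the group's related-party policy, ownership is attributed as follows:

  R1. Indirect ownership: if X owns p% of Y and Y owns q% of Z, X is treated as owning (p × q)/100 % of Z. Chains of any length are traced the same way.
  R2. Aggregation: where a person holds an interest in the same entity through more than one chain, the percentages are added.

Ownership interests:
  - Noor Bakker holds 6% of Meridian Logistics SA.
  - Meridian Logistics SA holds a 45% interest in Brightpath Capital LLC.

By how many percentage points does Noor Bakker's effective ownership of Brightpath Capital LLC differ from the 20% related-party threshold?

17.3

Chain via Meridian Logistics SA (R1): 6% × 45% = 2.7% of Brightpath Capital LLC.
2.7% falls short of the 20% threshold by 17.3 percentage points.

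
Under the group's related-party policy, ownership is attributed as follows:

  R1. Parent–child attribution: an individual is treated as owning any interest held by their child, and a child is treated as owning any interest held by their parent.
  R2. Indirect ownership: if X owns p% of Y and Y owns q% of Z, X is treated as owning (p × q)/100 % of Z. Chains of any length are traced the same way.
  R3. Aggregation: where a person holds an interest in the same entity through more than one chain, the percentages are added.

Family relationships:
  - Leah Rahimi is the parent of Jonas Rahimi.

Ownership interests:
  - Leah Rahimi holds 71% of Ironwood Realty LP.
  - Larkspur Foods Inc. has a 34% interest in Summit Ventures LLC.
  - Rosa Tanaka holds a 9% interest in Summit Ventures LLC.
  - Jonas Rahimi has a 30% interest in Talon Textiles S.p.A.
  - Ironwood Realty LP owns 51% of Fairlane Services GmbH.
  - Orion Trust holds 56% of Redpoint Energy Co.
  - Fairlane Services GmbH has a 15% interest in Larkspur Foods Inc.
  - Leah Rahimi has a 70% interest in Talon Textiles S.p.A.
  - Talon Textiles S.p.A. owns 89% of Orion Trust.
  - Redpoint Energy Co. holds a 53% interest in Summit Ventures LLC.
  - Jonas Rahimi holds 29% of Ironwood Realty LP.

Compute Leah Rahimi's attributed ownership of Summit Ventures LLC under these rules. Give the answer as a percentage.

29.0162%

By parent–child attribution (R1), Leah Rahimi is treated as also owning Jonas Rahimi's interest in Talon Textiles S.p.A, giving 70% + 30% = 100%.
By parent–child attribution (R1), Leah Rahimi is treated as also owning Jonas Rahimi's interest in Ironwood Realty LP, giving 71% + 29% = 100%.
Chain via Talon Textiles S.p.A. → Orion Trust → Redpoint Energy Co. (R2): 100% × 89% × 56% × 53% = 26.4152% of Summit Ventures LLC.
Chain via Ironwood Realty LP → Fairlane Services GmbH → Larkspur Foods Inc. (R2): 100% × 51% × 15% × 34% = 2.601% of Summit Ventures LLC.
Aggregating (R3): 26.4152% + 2.601% = 29.0162%.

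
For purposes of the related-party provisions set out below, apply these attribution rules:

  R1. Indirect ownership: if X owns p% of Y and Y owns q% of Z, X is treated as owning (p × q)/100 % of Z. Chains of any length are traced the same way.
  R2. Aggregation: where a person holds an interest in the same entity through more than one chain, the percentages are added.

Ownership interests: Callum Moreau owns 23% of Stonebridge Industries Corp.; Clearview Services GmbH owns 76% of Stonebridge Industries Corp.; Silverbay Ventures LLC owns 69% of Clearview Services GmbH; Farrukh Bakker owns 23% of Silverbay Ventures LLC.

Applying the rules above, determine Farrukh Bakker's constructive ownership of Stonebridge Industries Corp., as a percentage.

12.0612%

Chain via Silverbay Ventures LLC → Clearview Services GmbH (R1): 23% × 69% × 76% = 12.0612% of Stonebridge Industries Corp.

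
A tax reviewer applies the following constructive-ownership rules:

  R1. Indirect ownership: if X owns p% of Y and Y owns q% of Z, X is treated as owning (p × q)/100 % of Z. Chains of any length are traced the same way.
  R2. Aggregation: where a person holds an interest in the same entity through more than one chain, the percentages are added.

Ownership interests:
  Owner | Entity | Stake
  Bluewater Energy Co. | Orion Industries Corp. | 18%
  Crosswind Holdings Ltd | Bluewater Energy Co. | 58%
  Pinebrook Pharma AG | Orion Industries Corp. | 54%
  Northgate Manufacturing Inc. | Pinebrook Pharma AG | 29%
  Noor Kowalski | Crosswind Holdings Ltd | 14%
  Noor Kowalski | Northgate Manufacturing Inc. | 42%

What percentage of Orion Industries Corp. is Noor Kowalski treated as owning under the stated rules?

8.0388%

Chain via Crosswind Holdings Ltd → Bluewater Energy Co. (R1): 14% × 58% × 18% = 1.4616% of Orion Industries Corp.
Chain via Northgate Manufacturing Inc. → Pinebrook Pharma AG (R1): 42% × 29% × 54% = 6.5772% of Orion Industries Corp.
Aggregating (R2): 1.4616% + 6.5772% = 8.0388%.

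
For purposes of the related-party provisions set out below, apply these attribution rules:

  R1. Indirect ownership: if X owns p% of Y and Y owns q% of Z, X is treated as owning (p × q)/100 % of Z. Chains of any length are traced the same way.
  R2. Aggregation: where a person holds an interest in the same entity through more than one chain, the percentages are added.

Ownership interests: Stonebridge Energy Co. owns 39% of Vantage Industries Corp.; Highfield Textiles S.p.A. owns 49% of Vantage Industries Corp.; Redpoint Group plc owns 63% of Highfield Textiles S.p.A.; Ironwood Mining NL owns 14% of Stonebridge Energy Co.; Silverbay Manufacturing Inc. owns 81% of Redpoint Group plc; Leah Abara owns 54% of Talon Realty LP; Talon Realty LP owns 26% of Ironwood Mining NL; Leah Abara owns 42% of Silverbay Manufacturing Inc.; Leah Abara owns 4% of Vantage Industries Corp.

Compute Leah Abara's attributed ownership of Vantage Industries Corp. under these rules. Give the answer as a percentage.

15.268558%

Chain via Silverbay Manufacturing Inc. → Redpoint Group plc → Highfield Textiles S.p.A. (R1): 42% × 81% × 63% × 49% = 10.501974% of Vantage Industries Corp.
Chain via Talon Realty LP → Ironwood Mining NL → Stonebridge Energy Co. (R1): 54% × 26% × 14% × 39% = 0.766584% of Vantage Industries Corp.
Direct interest in Vantage Industries Corp: 4%.
Aggregating (R2): 10.501974% + 0.766584% + 4% = 15.268558%.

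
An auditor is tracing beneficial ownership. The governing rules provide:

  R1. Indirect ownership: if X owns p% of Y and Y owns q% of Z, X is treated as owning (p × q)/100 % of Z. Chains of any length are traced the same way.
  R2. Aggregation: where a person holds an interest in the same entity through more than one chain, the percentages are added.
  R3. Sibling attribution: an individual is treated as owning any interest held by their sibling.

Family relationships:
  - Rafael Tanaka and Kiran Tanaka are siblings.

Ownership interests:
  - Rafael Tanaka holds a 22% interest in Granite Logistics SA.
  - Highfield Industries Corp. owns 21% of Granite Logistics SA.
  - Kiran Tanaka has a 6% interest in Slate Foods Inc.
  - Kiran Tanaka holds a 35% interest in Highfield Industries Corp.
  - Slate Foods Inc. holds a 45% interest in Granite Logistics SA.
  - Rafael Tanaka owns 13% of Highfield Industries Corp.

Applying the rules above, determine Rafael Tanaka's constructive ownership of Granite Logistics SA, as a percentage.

34.78%

By sibling attribution (R3), Rafael Tanaka is treated as also owning Kiran Tanaka's interest in Highfield Industries Corp, giving 13% + 35% = 48%.
By sibling attribution (R3), Rafael Tanaka is treated as owning Kiran Tanaka's 6% interest in Slate Foods Inc.
Chain via Highfield Industries Corp. (R1): 48% × 21% = 10.08% of Granite Logistics SA.
Direct interest in Granite Logistics SA: 22%.
Chain via Slate Foods Inc. (R1): 6% × 45% = 2.7% of Granite Logistics SA.
Aggregating (R2): 10.08% + 22% + 2.7% = 34.78%.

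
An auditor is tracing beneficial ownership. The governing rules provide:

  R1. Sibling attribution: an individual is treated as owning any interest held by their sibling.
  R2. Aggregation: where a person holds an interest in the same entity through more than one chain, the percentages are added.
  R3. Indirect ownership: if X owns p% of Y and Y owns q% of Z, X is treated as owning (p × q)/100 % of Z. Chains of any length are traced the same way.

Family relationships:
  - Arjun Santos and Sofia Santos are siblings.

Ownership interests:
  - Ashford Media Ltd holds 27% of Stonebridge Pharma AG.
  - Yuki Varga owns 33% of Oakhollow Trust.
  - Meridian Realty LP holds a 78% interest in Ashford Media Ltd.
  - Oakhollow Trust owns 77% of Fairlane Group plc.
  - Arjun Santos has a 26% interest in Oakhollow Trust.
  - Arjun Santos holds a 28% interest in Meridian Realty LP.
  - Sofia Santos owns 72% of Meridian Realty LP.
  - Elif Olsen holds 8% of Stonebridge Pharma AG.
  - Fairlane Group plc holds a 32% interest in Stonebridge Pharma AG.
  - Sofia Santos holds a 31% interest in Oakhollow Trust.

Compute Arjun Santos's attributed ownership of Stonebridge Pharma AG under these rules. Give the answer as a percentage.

By sibling attribution (R1), Arjun Santos is treated as also owning Sofia Santos's interest in Meridian Realty LP, giving 28% + 72% = 100%.
By sibling attribution (R1), Arjun Santos is treated as also owning Sofia Santos's interest in Oakhollow Trust, giving 26% + 31% = 57%.
Chain via Meridian Realty LP → Ashford Media Ltd (R3): 100% × 78% × 27% = 21.06% of Stonebridge Pharma AG.
Chain via Oakhollow Trust → Fairlane Group plc (R3): 57% × 77% × 32% = 14.0448% of Stonebridge Pharma AG.
Aggregating (R2): 21.06% + 14.0448% = 35.1048%.

35.1048%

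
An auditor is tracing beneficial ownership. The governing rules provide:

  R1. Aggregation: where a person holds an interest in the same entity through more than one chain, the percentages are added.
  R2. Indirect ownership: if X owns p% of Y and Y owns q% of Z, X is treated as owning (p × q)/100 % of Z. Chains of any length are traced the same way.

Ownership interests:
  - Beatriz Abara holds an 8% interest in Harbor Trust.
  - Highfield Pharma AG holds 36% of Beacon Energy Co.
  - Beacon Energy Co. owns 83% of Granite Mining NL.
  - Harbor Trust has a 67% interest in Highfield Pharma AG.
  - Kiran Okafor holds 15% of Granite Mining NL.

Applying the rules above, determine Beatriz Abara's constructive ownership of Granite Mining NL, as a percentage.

Chain via Harbor Trust → Highfield Pharma AG → Beacon Energy Co. (R2): 8% × 67% × 36% × 83% = 1.601568% of Granite Mining NL.

1.601568%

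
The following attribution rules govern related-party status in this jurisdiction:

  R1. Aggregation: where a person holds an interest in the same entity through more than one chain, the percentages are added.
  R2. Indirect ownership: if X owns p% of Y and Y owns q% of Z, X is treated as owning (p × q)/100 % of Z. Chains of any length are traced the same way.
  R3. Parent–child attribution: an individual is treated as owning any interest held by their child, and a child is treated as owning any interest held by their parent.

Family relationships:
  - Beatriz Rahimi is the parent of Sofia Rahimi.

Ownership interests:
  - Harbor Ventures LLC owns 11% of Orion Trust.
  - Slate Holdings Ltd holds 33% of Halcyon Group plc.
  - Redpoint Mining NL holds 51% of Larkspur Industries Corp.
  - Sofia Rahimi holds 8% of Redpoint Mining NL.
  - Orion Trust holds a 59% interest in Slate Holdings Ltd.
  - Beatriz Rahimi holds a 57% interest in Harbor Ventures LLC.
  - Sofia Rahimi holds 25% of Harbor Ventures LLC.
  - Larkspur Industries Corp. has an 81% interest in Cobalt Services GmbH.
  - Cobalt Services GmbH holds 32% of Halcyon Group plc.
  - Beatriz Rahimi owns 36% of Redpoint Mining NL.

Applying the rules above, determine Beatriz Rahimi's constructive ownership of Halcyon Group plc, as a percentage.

7.572642%

By parent–child attribution (R3), Beatriz Rahimi is treated as also owning Sofia Rahimi's interest in Harbor Ventures LLC, giving 57% + 25% = 82%.
By parent–child attribution (R3), Beatriz Rahimi is treated as also owning Sofia Rahimi's interest in Redpoint Mining NL, giving 36% + 8% = 44%.
Chain via Harbor Ventures LLC → Orion Trust → Slate Holdings Ltd (R2): 82% × 11% × 59% × 33% = 1.756194% of Halcyon Group plc.
Chain via Redpoint Mining NL → Larkspur Industries Corp. → Cobalt Services GmbH (R2): 44% × 51% × 81% × 32% = 5.816448% of Halcyon Group plc.
Aggregating (R1): 1.756194% + 5.816448% = 7.572642%.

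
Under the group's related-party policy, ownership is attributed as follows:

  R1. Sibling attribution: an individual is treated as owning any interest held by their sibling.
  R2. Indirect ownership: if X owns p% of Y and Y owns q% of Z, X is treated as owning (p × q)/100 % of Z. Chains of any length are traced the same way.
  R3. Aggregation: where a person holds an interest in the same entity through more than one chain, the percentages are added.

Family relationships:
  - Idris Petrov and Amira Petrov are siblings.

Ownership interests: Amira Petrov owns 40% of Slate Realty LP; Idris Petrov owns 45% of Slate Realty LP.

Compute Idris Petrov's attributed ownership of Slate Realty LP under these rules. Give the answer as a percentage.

85%

By sibling attribution (R1), Idris Petrov is treated as also owning Amira Petrov's interest in Slate Realty LP, giving 45% + 40% = 85%.
Direct interest in Slate Realty LP: 85%.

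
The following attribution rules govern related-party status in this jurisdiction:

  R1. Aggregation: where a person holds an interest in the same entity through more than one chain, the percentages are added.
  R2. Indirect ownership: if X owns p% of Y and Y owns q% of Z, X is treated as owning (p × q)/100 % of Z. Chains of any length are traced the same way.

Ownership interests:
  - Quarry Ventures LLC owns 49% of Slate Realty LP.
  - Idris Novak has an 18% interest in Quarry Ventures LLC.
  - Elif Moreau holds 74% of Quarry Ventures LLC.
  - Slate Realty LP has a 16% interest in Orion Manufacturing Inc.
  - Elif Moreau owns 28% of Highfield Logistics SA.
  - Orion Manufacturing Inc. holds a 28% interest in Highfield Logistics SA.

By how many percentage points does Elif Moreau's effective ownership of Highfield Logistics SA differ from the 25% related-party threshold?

Chain via Quarry Ventures LLC → Slate Realty LP → Orion Manufacturing Inc. (R2): 74% × 49% × 16% × 28% = 1.624448% of Highfield Logistics SA.
Direct interest in Highfield Logistics SA: 28%.
Aggregating (R1): 1.624448% + 28% = 29.624448%.
29.624448% exceeds the 25% threshold by 4.624448 percentage points.

4.624448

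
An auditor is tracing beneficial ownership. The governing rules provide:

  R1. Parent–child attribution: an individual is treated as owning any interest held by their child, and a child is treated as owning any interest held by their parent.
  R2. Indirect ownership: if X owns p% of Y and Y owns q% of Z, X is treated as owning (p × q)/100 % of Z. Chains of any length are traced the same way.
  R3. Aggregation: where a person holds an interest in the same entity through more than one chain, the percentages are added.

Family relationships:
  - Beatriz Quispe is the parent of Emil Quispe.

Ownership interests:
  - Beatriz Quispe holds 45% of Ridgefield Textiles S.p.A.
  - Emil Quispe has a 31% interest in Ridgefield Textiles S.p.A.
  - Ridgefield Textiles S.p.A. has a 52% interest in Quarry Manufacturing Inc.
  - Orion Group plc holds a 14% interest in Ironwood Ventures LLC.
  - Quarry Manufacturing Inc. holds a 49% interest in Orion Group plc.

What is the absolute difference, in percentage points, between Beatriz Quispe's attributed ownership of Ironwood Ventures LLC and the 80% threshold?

77.288928

By parent–child attribution (R1), Beatriz Quispe is treated as also owning Emil Quispe's interest in Ridgefield Textiles S.p.A, giving 45% + 31% = 76%.
Chain via Ridgefield Textiles S.p.A. → Quarry Manufacturing Inc. → Orion Group plc (R2): 76% × 52% × 49% × 14% = 2.711072% of Ironwood Ventures LLC.
2.711072% falls short of the 80% threshold by 77.288928 percentage points.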